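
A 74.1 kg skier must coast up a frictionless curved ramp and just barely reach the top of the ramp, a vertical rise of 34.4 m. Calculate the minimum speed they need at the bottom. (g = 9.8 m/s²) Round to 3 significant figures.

At the top they are momentarily at rest, so all KE converts to PE: ½mv² = mgh
v = √(2gh) = √(2 × 9.8 × 34.4) = 25.97 m/s

v = 26.0 m/s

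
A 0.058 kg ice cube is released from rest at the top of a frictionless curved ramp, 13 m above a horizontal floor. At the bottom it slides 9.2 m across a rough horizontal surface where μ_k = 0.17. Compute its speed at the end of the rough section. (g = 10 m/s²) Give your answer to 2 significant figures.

v = 15 m/s

Energy at the top = energy at the end + work done against friction:
mgh = ½mv² + μ_k m g d
W_f = μ_k mg d = (0.17)(0.058)(10)(9.2) = 0.9071 J
½mv² = mgh − W_f = 7.5400 − 0.9071 = 6.6329 J
v = √(2 × 6.6329/0.058) = 15.12 m/s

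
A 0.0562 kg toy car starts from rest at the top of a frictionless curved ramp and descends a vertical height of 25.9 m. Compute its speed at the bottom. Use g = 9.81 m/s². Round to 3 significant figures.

Energy conservation between the two points: mgh = ½mv²
v = √(2gh) = √(2 × 9.81 × 25.9) = √508.16 = 22.54 m/s

v = 22.5 m/s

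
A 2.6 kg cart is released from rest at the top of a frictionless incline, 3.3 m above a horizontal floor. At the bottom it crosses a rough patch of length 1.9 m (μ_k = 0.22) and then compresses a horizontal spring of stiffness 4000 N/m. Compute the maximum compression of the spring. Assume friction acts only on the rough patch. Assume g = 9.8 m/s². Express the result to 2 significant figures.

x = 0.19 m

Initial energy: E₁ = mgh = (2.6)(9.8)(3.3) = 84.084 J
Friction removes W_f = μ_k mg d = (0.22)(2.6)(9.8)(1.9) = 10.65 J
Energy reaching the spring: E = 84.084 − 10.65 = 73.433 J
At max compression ½kx² = E ⇒ x = √(2E/k) = √(2 × 73.433/4000) = 0.1916 m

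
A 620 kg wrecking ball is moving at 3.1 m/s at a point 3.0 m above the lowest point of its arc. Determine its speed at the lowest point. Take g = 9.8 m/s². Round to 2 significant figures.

v = 8.3 m/s

Equating total energy at the two states: ½mv₀² + mgh = ½mv²
v² = v₀² + 2gh = (3.1)² + 2(9.8)(3.0) = 68.410
v = √68.410 = 8.271 m/s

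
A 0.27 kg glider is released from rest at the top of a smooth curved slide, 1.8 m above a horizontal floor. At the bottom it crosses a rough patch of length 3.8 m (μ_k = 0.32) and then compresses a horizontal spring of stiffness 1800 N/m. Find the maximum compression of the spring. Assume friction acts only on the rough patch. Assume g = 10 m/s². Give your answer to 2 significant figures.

Initial energy: E₁ = mgh = (0.27)(10)(1.8) = 4.8600 J
Friction removes W_f = μ_k mg d = (0.32)(0.27)(10)(3.8) = 3.283 J
Energy reaching the spring: E = 4.8600 − 3.283 = 1.5768 J
At max compression ½kx² = E ⇒ x = √(2E/k) = √(2 × 1.5768/1800) = 0.04186 m

x = 0.042 m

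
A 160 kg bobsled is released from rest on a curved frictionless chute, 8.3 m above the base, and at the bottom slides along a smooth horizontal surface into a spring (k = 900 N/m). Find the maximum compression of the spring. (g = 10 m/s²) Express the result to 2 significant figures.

x = 5.4 m

Gravitational PE at the top equals spring PE at max compression: mgh = ½kx²
x = √(2mgh/k) = √(2 × 160 × 10 × 8.3 / 900) = 5.432 m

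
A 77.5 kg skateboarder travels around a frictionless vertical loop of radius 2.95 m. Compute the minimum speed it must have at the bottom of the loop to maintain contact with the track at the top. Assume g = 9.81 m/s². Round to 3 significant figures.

v = 12.0 m/s

At the top: mg = mv_top²/r ⇒ v_top² = gr = 28.94 m²/s²
Energy from bottom to top (height 2r): ½mv_bot² = ½mv_top² + mg(2r)
v_bot² = gr + 4gr = 5gr = 144.7
v_bot = √(5gr) = 12.03 m/s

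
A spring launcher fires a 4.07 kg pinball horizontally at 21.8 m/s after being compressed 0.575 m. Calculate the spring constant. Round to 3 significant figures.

k = 5850 N/m

Spring PE at full compression equals KE at release: ½kx² = ½mv²
k = mv²/x² = (4.07)(21.8)²/(0.575)² = 5850 N/m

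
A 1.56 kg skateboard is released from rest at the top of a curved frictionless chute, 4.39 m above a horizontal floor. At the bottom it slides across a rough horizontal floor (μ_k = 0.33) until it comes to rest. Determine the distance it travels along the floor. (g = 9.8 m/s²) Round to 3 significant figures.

Applying the work–energy principle:
At rest all PE has been dissipated by friction: mgh = μ_k m g d
d = h/μ_k = 4.39/0.33 = 13.30 m

d = 13.3 m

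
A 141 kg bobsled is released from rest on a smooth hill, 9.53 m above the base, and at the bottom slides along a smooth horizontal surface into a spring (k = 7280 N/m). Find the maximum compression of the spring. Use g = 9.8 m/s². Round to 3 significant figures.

Gravitational PE at the top equals spring PE at max compression: mgh = ½kx²
x = √(2mgh/k) = √(2 × 141 × 9.8 × 9.53 / 7280) = 1.902 m

x = 1.90 m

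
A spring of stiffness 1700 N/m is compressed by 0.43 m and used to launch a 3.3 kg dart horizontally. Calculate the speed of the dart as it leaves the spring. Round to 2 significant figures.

Spring PE converts entirely to kinetic energy: ½kx² = ½mv²
v = x√(k/m) = 0.43 × √(1700/3.3) = 9.760 m/s

v = 9.8 m/s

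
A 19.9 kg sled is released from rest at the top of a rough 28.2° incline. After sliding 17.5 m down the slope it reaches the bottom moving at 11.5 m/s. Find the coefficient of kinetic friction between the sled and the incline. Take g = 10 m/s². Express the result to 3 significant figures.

mgh = ½mv² + μ_k (mg cosθ) L, with h = L sinθ
mgL sinθ = 1645.7 J; ½mv² = 1315.9 J
W_f = 1645.7 − 1315.9 = 329.8 J
μ_k = W_f/(mg cosθ · L) = 329.8/(175.4 × 17.5) = 0.1074

μ_k = 0.107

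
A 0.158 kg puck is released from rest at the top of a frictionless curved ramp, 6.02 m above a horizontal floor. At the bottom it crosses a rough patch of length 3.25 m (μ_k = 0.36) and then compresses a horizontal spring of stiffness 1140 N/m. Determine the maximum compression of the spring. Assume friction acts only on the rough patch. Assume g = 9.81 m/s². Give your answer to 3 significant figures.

x = 0.115 m

Initial energy: E₁ = mgh = (0.158)(9.81)(6.02) = 9.3309 J
Friction removes W_f = μ_k mg d = (0.36)(0.158)(9.81)(3.25) = 1.813 J
Energy reaching the spring: E = 9.3309 − 1.813 = 7.5174 J
At max compression ½kx² = E ⇒ x = √(2E/k) = √(2 × 7.5174/1140) = 0.1148 m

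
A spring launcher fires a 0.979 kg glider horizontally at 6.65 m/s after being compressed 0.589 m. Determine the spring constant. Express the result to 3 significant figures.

½kx² = ½mv²
k = mv²/x² = (0.979)(6.65)²/(0.589)² = 124.8 N/m

k = 125 N/m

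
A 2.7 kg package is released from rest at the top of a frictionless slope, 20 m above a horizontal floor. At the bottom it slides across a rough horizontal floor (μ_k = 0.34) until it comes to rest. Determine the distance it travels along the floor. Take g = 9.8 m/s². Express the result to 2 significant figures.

d = 59 m

Applying the work–energy principle:
At rest all PE has been dissipated by friction: mgh = μ_k m g d
d = h/μ_k = 20/0.34 = 58.82 m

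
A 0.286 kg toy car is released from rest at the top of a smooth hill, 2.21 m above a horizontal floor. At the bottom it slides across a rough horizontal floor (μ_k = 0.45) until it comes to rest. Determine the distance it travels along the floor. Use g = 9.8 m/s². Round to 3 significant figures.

Energy bookkeeping (friction removes W_f = μ_k N d):
At rest all PE has been dissipated by friction: mgh = μ_k m g d
d = h/μ_k = 2.21/0.45 = 4.911 m

d = 4.91 m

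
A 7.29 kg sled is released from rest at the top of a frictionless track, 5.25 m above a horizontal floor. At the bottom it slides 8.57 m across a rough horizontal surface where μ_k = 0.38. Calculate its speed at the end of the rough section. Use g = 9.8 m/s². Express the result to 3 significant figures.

Energy bookkeeping (friction removes W_f = μ_k N d):
mgh = ½mv² + μ_k m g d
W_f = μ_k mg d = (0.38)(7.29)(9.8)(8.57) = 232.7 J
½mv² = mgh − W_f = 375.07 − 232.7 = 142.41 J
v = √(2 × 142.41/7.29) = 6.251 m/s

v = 6.25 m/s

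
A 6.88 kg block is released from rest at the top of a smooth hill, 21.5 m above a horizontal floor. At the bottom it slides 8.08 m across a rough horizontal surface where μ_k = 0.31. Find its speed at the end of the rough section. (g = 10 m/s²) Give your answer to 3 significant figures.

v = 19.5 m/s

Energy bookkeeping (friction removes W_f = μ_k N d):
mgh = ½mv² + μ_k m g d
W_f = μ_k mg d = (0.31)(6.88)(10)(8.08) = 172.3 J
½mv² = mgh − W_f = 1479.2 − 172.3 = 1306.9 J
v = √(2 × 1306.9/6.88) = 19.49 m/s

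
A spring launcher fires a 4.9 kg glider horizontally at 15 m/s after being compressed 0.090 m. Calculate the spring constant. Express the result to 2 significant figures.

k = 140000 N/m

½kx² = ½mv²
k = mv²/x² = (4.9)(15)²/(0.090)² = 136111 N/m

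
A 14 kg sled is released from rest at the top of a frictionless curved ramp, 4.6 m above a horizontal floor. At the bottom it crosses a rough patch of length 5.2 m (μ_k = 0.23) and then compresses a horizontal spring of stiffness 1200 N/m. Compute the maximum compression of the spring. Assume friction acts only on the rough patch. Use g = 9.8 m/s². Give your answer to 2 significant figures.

Initial energy: E₁ = mgh = (14)(9.8)(4.6) = 631.12 J
Friction removes W_f = μ_k mg d = (0.23)(14)(9.8)(5.2) = 164.1 J
Energy reaching the spring: E = 631.12 − 164.1 = 467.03 J
At max compression ½kx² = E ⇒ x = √(2E/k) = √(2 × 467.03/1200) = 0.8823 m

x = 0.88 m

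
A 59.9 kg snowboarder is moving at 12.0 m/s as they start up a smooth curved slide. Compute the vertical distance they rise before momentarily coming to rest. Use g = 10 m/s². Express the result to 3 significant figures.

By energy conservation, ½mv² = mgh
h = v²/(2g) = 12.0²/(2 × 10) = 7.200 m

h = 7.20 m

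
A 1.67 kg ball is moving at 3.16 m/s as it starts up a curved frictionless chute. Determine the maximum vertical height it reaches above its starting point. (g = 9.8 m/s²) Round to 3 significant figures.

By energy conservation, ½mv² = mgh
h = v²/(2g) = 3.16²/(2 × 9.8) = 0.5095 m

h = 0.509 m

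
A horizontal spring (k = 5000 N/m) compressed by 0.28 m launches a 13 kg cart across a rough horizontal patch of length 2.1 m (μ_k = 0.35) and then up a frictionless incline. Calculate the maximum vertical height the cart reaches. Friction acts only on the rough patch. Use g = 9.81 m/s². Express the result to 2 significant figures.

Spring energy: E₀ = ½kx² = ½(5000)(0.28)² = 196.00 J
Friction: W_f = μ_k mg d = (0.35)(13)(9.81)(2.1) = 93.73 J
Energy at base of ramp: E = 196.00 − 93.73 = 102.27 J
At max height all remaining energy is PE: mgh = E ⇒ h = E/(mg) = 102.27/(13 × 9.81) = 0.8019 m

h = 0.80 m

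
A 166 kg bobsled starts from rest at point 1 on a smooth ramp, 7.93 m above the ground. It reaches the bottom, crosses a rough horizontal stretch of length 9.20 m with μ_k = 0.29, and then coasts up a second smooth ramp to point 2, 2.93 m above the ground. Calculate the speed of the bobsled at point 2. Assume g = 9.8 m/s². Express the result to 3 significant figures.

Energy at 1: mgh₁ = (166)(9.8)(7.93) = 12901 J
Friction loss: W_f = μ_k mg d = 4340 J
At 2: ½mv² + mgh₂ = mgh₁ − W_f
½mv² = 12901 − 4340 − 4766.5 = 3793.7 J
v = √(2 × 3793.7/166) = 6.761 m/s

v = 6.76 m/s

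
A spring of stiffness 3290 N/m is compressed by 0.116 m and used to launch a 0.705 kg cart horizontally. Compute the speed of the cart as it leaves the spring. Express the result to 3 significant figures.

v = 7.92 m/s

Conservation of energy: ½kx² = ½mv²
v = x√(k/m) = 0.116 × √(3290/0.705) = 7.924 m/s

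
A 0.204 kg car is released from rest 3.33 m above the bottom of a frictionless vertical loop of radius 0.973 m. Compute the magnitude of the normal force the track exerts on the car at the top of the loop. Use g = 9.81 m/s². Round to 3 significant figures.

N = 3.69 N

Energy from release to top (height 2r): mgh = ½mv_top² + mg(2r)
v_top² = 2g(h − 2r) = 2(9.81)(3.33 − 1.946) = 27.154 m²/s²
At the top, both N and weight point toward the centre: N + mg = mv_top²/r
N = m(v_top²/r − g) = 0.204(27.154/0.973 − 9.81) = 3.692 N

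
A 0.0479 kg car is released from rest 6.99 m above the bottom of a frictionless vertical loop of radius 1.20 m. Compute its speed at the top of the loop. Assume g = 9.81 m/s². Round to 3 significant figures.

v = 9.49 m/s

Energy conservation: mgh = ½mv_top² + mg(2r)
v_top² = 2g(h − 2r) = 2(9.81)(6.99 − 2.400) = 90.06
v_top = 9.490 m/s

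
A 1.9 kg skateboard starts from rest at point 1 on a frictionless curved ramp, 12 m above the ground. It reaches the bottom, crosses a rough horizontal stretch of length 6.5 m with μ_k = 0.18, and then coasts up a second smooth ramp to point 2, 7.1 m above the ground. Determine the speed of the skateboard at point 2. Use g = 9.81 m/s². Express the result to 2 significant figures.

Energy at 1: mgh₁ = (1.9)(9.81)(12) = 223.67 J
Friction loss: W_f = μ_k mg d = 21.81 J
At 2: ½mv² + mgh₂ = mgh₁ − W_f
½mv² = 223.67 − 21.81 − 132.34 = 69.523 J
v = √(2 × 69.523/1.9) = 8.555 m/s

v = 8.6 m/s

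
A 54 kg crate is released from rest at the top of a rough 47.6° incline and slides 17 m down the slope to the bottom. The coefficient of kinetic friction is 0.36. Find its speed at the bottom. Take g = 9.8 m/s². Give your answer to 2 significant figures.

v = 13 m/s

Energy: mgh = ½mv² + W_f, with h = L sinθ and W_f = μ_k (mg cosθ) L
mgh = mgL sinθ = (54)(9.8)(17)sin47.6° = 6643.4 J
W_f = μ_k mg cosθ · L = (0.36)(54)(9.8)cos47.6°·17 = 2184 J
½mv² = 6643.4 − 2184 = 4459.6 J
v = √(2 × 4459.6/54) = 12.85 m/s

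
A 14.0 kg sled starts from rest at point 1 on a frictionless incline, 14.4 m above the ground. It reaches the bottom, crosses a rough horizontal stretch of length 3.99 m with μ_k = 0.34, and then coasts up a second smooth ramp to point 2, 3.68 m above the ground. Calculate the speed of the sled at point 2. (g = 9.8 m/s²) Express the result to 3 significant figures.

v = 13.5 m/s

Energy at 1: mgh₁ = (14.0)(9.8)(14.4) = 1975.7 J
Friction loss: W_f = μ_k mg d = 186.1 J
At 2: ½mv² + mgh₂ = mgh₁ − W_f
½mv² = 1975.7 − 186.1 − 504.90 = 1284.7 J
v = √(2 × 1284.7/14.0) = 13.55 m/s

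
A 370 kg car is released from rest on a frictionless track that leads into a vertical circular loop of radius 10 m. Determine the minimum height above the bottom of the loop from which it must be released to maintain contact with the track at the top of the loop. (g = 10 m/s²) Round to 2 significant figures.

h = 25 m

At the top, for minimum speed gravity alone supplies the centripetal force: mg = mv_top²/r ⇒ v_top² = gr = 100.0 m²/s²
Energy conservation from release height h to the top (height 2r): mgh = ½mv_top² + mg(2r)
h = v_top²/(2g) + 2r = r/2 + 2r = 5r/2 = 25.00 m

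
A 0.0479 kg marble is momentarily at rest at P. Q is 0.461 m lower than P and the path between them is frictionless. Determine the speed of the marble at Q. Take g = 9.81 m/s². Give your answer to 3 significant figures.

v = 3.01 m/s

By conservation of mechanical energy, mgh = ½mv²
v = √(2gh) = √(2 × 9.81 × 0.461) = √9.0448 = 3.007 m/s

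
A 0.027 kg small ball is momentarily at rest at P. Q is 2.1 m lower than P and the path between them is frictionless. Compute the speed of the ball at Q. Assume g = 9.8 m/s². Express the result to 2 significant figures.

v = 6.4 m/s

Energy conservation between the two points: mgh = ½mv²
v = √(2gh) = √(2 × 9.8 × 2.1) = √41.160 = 6.416 m/s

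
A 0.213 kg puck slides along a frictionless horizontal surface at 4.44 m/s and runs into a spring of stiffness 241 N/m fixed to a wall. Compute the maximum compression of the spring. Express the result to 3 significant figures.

x = 0.132 m

Conservation of energy between contact and max compression: ½mv² = ½kx²
x = v√(m/k) = 4.44 × √(0.213/241) = 0.1320 m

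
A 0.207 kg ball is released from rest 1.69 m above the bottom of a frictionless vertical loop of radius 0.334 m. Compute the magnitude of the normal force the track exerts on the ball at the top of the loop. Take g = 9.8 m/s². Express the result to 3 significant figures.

N = 10.4 N

Energy from release to top (height 2r): mgh = ½mv_top² + mg(2r)
v_top² = 2g(h − 2r) = 2(9.8)(1.69 − 0.6680) = 20.031 m²/s²
At the top, both N and weight point toward the centre: N + mg = mv_top²/r
N = m(v_top²/r − g) = 0.207(20.031/0.334 − 9.8) = 10.39 N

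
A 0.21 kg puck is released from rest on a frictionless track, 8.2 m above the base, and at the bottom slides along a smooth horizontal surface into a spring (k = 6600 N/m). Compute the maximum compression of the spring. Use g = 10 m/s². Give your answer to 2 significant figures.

Energy conservation (no friction) from release to max compression: mgh = ½kx²
x = √(2mgh/k) = √(2 × 0.21 × 10 × 8.2 / 6600) = 0.07224 m

x = 0.072 m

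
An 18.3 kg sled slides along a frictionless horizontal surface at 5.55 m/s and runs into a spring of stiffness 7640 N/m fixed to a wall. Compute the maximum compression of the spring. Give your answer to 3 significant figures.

At max compression the sled is momentarily at rest: ½mv² = ½kx²
x = v√(m/k) = 5.55 × √(18.3/7640) = 0.2716 m

x = 0.272 m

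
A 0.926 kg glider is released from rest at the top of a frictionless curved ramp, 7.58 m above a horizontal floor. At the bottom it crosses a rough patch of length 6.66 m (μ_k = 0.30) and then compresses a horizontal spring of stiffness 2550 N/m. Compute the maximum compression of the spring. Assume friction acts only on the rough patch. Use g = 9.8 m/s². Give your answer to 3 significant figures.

x = 0.199 m

Initial energy: E₁ = mgh = (0.926)(9.8)(7.58) = 68.787 J
Friction removes W_f = μ_k mg d = (0.30)(0.926)(9.8)(6.66) = 18.13 J
Energy reaching the spring: E = 68.787 − 18.13 = 50.656 J
At max compression ½kx² = E ⇒ x = √(2E/k) = √(2 × 50.656/2550) = 0.1993 m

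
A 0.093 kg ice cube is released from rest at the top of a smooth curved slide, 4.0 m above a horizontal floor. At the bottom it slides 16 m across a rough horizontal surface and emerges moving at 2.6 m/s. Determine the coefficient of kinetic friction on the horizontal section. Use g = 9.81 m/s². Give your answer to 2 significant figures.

μ_k = 0.23

Energy at the top = energy at the end + work done against friction:
mgh = ½mv² + μ_k m g d
mgh = 3.6493 J; ½mv² = 0.31434 J
W_f = 3.6493 − 0.31434 = 3.335 J
μ_k = W_f/(mg·d) = 3.335/(0.9123 × 16) = 0.2285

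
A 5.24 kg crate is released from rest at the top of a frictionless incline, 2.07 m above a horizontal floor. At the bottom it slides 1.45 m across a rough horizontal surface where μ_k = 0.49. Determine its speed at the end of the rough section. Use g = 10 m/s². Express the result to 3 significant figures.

Applying the work–energy principle:
mgh = ½mv² + μ_k m g d
W_f = μ_k mg d = (0.49)(5.24)(10)(1.45) = 37.23 J
½mv² = mgh − W_f = 108.47 − 37.23 = 71.238 J
v = √(2 × 71.238/5.24) = 5.214 m/s

v = 5.21 m/s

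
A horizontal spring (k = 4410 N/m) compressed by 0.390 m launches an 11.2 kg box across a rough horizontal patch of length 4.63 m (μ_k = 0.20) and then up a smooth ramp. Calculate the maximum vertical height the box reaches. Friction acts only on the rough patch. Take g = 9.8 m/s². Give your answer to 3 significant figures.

h = 2.13 m

Spring energy: E₀ = ½kx² = ½(4410)(0.390)² = 335.38 J
Friction: W_f = μ_k mg d = (0.20)(11.2)(9.8)(4.63) = 101.6 J
Energy at base of ramp: E = 335.38 − 101.6 = 233.74 J
At max height all remaining energy is PE: mgh = E ⇒ h = E/(mg) = 233.74/(11.2 × 9.8) = 2.130 m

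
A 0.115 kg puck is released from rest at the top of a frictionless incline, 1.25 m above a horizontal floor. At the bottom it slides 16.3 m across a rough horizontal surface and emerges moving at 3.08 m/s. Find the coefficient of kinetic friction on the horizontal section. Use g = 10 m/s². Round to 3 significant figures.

μ_k = 0.0476

Energy bookkeeping (friction removes W_f = μ_k N d):
mgh = ½mv² + μ_k m g d
mgh = 1.4375 J; ½mv² = 0.54547 J
W_f = 1.4375 − 0.54547 = 0.8920 J
μ_k = W_f/(mg·d) = 0.8920/(1.150 × 16.3) = 0.04759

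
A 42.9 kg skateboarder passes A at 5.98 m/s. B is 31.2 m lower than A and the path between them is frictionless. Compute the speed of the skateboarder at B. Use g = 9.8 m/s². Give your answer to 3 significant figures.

v = 25.4 m/s

Mechanical energy is conserved (no friction): ½mv₀² + mgh = ½mv²
The mass cancels from both sides.
v² = v₀² + 2gh = (5.98)² + 2(9.8)(31.2) = 647.28
v = √647.28 = 25.44 m/s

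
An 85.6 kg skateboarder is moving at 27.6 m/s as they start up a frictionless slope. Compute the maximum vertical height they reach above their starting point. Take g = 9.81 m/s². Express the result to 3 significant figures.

By energy conservation, ½mv² = mgh
h = v²/(2g) = 27.6²/(2 × 9.81) = 38.83 m

h = 38.8 m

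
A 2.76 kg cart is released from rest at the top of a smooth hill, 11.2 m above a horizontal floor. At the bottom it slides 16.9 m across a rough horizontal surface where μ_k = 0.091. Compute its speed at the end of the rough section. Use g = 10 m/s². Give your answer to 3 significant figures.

Energy bookkeeping (friction removes W_f = μ_k N d):
mgh = ½mv² + μ_k m g d
W_f = μ_k mg d = (0.091)(2.76)(10)(16.9) = 42.45 J
½mv² = mgh − W_f = 309.12 − 42.45 = 266.67 J
v = √(2 × 266.67/2.76) = 13.90 m/s

v = 13.9 m/s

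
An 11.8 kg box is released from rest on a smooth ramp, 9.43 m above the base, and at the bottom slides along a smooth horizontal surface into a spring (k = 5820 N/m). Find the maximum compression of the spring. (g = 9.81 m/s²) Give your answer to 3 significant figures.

x = 0.612 m

Energy conservation (no friction) from release to max compression: mgh = ½kx²
x = √(2mgh/k) = √(2 × 11.8 × 9.81 × 9.43 / 5820) = 0.6125 m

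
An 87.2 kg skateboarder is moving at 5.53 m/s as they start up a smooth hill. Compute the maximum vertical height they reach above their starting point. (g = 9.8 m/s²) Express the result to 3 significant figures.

h = 1.56 m

Setting KE at the bottom equal to PE gained: ½mv² = mgh
h = v²/(2g) = 5.53²/(2 × 9.8) = 1.560 m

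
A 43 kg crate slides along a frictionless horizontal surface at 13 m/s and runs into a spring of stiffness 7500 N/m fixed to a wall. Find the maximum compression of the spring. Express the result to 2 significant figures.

x = 0.98 m

Conservation of energy between contact and max compression: ½mv² = ½kx²
x = v√(m/k) = 13 × √(43/7500) = 0.9843 m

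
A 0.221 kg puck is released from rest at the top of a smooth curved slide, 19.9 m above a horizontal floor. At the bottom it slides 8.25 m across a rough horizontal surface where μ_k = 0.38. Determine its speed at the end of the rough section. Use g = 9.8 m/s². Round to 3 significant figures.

v = 18.1 m/s

Energy bookkeeping (friction removes W_f = μ_k N d):
mgh = ½mv² + μ_k m g d
W_f = μ_k mg d = (0.38)(0.221)(9.8)(8.25) = 6.790 J
½mv² = mgh − W_f = 43.099 − 6.790 = 36.310 J
v = √(2 × 36.310/0.221) = 18.13 m/s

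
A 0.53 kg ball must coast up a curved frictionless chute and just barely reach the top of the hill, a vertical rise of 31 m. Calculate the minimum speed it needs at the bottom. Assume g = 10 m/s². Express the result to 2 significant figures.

v = 25 m/s

At the top it is momentarily at rest, so all KE converts to PE: ½mv² = mgh
v = √(2gh) = √(2 × 10 × 31) = 24.90 m/s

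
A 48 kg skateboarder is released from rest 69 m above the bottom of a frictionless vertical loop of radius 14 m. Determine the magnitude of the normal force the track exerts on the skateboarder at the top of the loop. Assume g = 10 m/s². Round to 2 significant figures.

N = 2300 N

Energy from release to top (height 2r): mgh = ½mv_top² + mg(2r)
v_top² = 2g(h − 2r) = 2(10)(69 − 28.00) = 820.00 m²/s²
At the top, both N and weight point toward the centre: N + mg = mv_top²/r
N = m(v_top²/r − g) = 48(820.00/14 − 10) = 2331 N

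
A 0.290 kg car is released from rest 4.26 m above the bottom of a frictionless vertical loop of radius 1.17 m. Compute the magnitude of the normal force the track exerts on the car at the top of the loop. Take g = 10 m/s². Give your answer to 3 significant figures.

N = 6.62 N

Energy from release to top (height 2r): mgh = ½mv_top² + mg(2r)
v_top² = 2g(h − 2r) = 2(10)(4.26 − 2.340) = 38.400 m²/s²
At the top, both N and weight point toward the centre: N + mg = mv_top²/r
N = m(v_top²/r − g) = 0.290(38.400/1.17 − 10) = 6.618 N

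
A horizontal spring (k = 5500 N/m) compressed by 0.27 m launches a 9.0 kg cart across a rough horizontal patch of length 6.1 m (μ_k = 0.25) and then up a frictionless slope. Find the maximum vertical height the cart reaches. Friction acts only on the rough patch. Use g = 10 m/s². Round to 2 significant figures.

h = 0.70 m

Spring energy: E₀ = ½kx² = ½(5500)(0.27)² = 200.48 J
Friction: W_f = μ_k mg d = (0.25)(9.0)(10)(6.1) = 137.2 J
Energy at base of ramp: E = 200.48 − 137.2 = 63.225 J
At max height all remaining energy is PE: mgh = E ⇒ h = E/(mg) = 63.225/(9.0 × 10) = 0.7025 m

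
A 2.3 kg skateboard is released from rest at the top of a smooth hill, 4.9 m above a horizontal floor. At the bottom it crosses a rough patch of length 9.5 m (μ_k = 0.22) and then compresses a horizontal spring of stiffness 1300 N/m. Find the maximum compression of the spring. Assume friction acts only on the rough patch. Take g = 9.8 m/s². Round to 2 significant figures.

Initial energy: E₁ = mgh = (2.3)(9.8)(4.9) = 110.45 J
Friction removes W_f = μ_k mg d = (0.22)(2.3)(9.8)(9.5) = 47.11 J
Energy reaching the spring: E = 110.45 − 47.11 = 63.337 J
At max compression ½kx² = E ⇒ x = √(2E/k) = √(2 × 63.337/1300) = 0.3122 m

x = 0.31 m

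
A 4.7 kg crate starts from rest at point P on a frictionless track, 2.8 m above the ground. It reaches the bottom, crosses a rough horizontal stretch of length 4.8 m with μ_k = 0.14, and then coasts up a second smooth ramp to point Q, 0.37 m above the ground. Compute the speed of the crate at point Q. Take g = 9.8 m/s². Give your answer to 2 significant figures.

Energy at P: mgh₁ = (4.7)(9.8)(2.8) = 128.97 J
Friction loss: W_f = μ_k mg d = 30.95 J
At Q: ½mv² + mgh₂ = mgh₁ − W_f
½mv² = 128.97 − 30.95 − 17.042 = 80.973 J
v = √(2 × 80.973/4.7) = 5.870 m/s

v = 5.9 m/s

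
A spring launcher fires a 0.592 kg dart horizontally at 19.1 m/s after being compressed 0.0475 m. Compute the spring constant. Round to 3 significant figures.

k = 95700 N/m

Spring PE at full compression equals KE at release: ½kx² = ½mv²
k = mv²/x² = (0.592)(19.1)²/(0.0475)² = 95720 N/m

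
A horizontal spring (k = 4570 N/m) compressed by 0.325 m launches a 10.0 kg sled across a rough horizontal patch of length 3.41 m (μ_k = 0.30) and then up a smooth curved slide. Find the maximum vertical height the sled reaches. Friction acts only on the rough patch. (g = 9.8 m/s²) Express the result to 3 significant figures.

h = 1.44 m

Spring energy: E₀ = ½kx² = ½(4570)(0.325)² = 241.35 J
Friction: W_f = μ_k mg d = (0.30)(10.0)(9.8)(3.41) = 100.3 J
Energy at base of ramp: E = 241.35 − 100.3 = 141.10 J
At max height all remaining energy is PE: mgh = E ⇒ h = E/(mg) = 141.10/(10.0 × 9.8) = 1.440 m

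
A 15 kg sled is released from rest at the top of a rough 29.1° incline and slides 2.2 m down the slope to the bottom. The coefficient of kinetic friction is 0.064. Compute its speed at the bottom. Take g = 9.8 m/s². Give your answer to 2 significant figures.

v = 4.3 m/s

Energy: mgh = ½mv² + W_f, with h = L sinθ and W_f = μ_k (mg cosθ) L
mgh = mgL sinθ = (15)(9.8)(2.2)sin29.1° = 157.28 J
W_f = μ_k mg cosθ · L = (0.064)(15)(9.8)cos29.1°·2.2 = 18.08 J
½mv² = 157.28 − 18.08 = 139.20 J
v = √(2 × 139.20/15) = 4.308 m/s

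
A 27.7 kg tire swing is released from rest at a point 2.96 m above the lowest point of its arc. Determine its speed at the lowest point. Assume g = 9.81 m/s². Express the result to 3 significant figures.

v = 7.62 m/s

By conservation of mechanical energy, mgh = ½mv²
v = √(2gh) = √(2 × 9.81 × 2.96) = √58.075 = 7.621 m/s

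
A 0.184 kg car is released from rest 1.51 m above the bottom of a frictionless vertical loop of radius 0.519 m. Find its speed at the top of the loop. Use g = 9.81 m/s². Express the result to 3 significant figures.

Energy conservation: mgh = ½mv_top² + mg(2r)
v_top² = 2g(h − 2r) = 2(9.81)(1.51 − 1.038) = 9.261
v_top = 3.043 m/s

v = 3.04 m/s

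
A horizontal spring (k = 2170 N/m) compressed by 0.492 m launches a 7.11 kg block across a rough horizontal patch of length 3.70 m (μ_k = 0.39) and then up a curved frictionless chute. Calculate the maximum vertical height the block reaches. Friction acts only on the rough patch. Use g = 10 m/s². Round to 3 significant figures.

h = 2.25 m

Spring energy: E₀ = ½kx² = ½(2170)(0.492)² = 262.64 J
Friction: W_f = μ_k mg d = (0.39)(7.11)(10)(3.70) = 102.6 J
Energy at base of ramp: E = 262.64 − 102.6 = 160.04 J
At max height all remaining energy is PE: mgh = E ⇒ h = E/(mg) = 160.04/(7.11 × 10) = 2.251 m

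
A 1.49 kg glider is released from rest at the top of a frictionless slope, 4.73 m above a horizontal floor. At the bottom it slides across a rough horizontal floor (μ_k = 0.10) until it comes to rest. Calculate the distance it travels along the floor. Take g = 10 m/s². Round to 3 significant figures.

Energy bookkeeping (friction removes W_f = μ_k N d):
At rest all PE has been dissipated by friction: mgh = μ_k m g d
d = h/μ_k = 4.73/0.10 = 47.30 m

d = 47.3 m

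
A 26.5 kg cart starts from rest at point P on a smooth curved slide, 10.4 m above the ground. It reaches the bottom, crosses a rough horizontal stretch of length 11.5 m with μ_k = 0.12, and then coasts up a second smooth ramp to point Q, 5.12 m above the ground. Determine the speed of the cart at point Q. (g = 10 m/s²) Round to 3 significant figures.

v = 8.83 m/s

Energy at P: mgh₁ = (26.5)(10)(10.4) = 2756.0 J
Friction loss: W_f = μ_k mg d = 365.7 J
At Q: ½mv² + mgh₂ = mgh₁ − W_f
½mv² = 2756.0 − 365.7 − 1356.8 = 1033.5 J
v = √(2 × 1033.5/26.5) = 8.832 m/s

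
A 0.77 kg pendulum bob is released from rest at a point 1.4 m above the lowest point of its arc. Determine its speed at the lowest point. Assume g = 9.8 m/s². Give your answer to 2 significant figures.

Equating total energy at the two states: mgh = ½mv²
The mass cancels from both sides.
v = √(2gh) = √(2 × 9.8 × 1.4) = √27.440 = 5.238 m/s

v = 5.2 m/s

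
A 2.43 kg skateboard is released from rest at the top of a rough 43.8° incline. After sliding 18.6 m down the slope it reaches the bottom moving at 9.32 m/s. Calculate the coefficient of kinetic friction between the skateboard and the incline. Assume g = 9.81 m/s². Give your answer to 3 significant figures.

μ_k = 0.629

Energy balance down the incline: mg L sinθ − ½mv² = μ_k (mg cosθ) L
mgL sinθ = 306.89 J; ½mv² = 105.54 J
W_f = 306.89 − 105.54 = 201.4 J
μ_k = W_f/(mg cosθ · L) = 201.4/(17.21 × 18.6) = 0.6292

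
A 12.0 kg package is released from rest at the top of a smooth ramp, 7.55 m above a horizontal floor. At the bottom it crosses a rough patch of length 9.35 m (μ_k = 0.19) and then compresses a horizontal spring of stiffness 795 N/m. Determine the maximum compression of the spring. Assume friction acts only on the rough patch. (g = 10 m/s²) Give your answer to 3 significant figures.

x = 1.32 m

Initial energy: E₁ = mgh = (12.0)(10)(7.55) = 906.00 J
Friction removes W_f = μ_k mg d = (0.19)(12.0)(10)(9.35) = 213.2 J
Energy reaching the spring: E = 906.00 − 213.2 = 692.82 J
At max compression ½kx² = E ⇒ x = √(2E/k) = √(2 × 692.82/795) = 1.320 m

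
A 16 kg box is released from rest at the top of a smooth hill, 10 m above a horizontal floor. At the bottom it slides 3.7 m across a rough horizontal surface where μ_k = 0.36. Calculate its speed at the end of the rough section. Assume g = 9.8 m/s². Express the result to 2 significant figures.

v = 13 m/s

Applying the work–energy principle:
mgh = ½mv² + μ_k m g d
W_f = μ_k mg d = (0.36)(16)(9.8)(3.7) = 208.9 J
½mv² = mgh − W_f = 1568.0 − 208.9 = 1359.1 J
v = √(2 × 1359.1/16) = 13.03 m/s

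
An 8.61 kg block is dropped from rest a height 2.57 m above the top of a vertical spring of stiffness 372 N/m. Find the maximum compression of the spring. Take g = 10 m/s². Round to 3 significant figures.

Measuring PE from the top of the relaxed spring, at max compression the block has dropped H + x with zero KE, so:
mg(H + x) = ½kx²
½(372)x² − (8.61)(10)x − (8.61)(10)(2.57) = 0
186.0x² − 86.10x − 221.3 = 0
x = [86.10 + √(7413 + 164630)]/(2 × 186.0) = 1.346 m

x = 1.35 m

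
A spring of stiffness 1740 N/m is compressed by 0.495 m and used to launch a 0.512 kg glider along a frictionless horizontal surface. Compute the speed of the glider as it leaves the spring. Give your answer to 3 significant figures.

Conservation of energy: ½kx² = ½mv²
v = x√(k/m) = 0.495 × √(1740/0.512) = 28.86 m/s

v = 28.9 m/s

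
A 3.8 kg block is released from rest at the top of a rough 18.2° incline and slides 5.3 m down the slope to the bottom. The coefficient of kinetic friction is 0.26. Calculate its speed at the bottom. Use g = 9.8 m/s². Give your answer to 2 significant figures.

v = 2.6 m/s

Energy: mgh = ½mv² + W_f, with h = L sinθ and W_f = μ_k (mg cosθ) L
mgh = mgL sinθ = (3.8)(9.8)(5.3)sin18.2° = 61.646 J
W_f = μ_k mg cosθ · L = (0.26)(3.8)(9.8)cos18.2°·5.3 = 48.75 J
½mv² = 61.646 − 48.75 = 12.897 J
v = √(2 × 12.897/3.8) = 2.605 m/s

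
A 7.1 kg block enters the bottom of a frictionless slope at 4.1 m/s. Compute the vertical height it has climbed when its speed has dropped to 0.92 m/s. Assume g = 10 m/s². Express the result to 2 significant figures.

Energy balance between the two points: ½mv₁² = ½mv₂² + mgh
h = (v₁² − v₂²)/(2g) = (4.1² − 0.92²)/(2 × 10) = 0.7982 m

h = 0.80 m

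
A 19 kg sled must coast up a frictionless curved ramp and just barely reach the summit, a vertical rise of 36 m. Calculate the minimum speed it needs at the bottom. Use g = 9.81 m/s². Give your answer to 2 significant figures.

v = 27 m/s

At the top it is momentarily at rest, so all KE converts to PE: ½mv² = mgh
v = √(2gh) = √(2 × 9.81 × 36) = 26.58 m/s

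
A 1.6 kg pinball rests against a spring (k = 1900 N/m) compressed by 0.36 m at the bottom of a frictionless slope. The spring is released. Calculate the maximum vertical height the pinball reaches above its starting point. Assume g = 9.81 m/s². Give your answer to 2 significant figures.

h = 7.8 m

At maximum height the pinball is at rest, so ½kx² = mgh
h = kx²/(2mg) = (1900)(0.36)²/(2 × 1.6 × 9.81) = 7.844 m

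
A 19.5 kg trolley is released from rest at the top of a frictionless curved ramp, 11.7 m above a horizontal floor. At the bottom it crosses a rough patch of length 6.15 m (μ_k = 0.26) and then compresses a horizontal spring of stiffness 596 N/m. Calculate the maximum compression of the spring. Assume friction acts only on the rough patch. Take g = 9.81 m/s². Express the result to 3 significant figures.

x = 2.55 m

Initial energy: E₁ = mgh = (19.5)(9.81)(11.7) = 2238.2 J
Friction removes W_f = μ_k mg d = (0.26)(19.5)(9.81)(6.15) = 305.9 J
Energy reaching the spring: E = 2238.2 − 305.9 = 1932.3 J
At max compression ½kx² = E ⇒ x = √(2E/k) = √(2 × 1932.3/596) = 2.546 m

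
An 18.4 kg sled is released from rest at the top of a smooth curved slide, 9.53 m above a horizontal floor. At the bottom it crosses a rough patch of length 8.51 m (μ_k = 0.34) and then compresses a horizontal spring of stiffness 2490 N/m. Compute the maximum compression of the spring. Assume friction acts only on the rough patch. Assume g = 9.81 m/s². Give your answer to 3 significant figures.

Initial energy: E₁ = mgh = (18.4)(9.81)(9.53) = 1720.2 J
Friction removes W_f = μ_k mg d = (0.34)(18.4)(9.81)(8.51) = 522.3 J
Energy reaching the spring: E = 1720.2 − 522.3 = 1197.9 J
At max compression ½kx² = E ⇒ x = √(2E/k) = √(2 × 1197.9/2490) = 0.9809 m

x = 0.981 m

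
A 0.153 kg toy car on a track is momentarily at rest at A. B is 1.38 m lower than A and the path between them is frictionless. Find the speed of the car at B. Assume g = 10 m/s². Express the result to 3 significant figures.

v = 5.25 m/s

Energy conservation between the two points: mgh = ½mv²
The mass cancels from both sides.
v = √(2gh) = √(2 × 10 × 1.38) = √27.600 = 5.254 m/s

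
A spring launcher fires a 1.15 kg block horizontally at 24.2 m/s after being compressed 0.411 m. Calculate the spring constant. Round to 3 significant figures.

Energy stored in the spring equals the launch KE: ½kx² = ½mv²
k = mv²/x² = (1.15)(24.2)²/(0.411)² = 3987 N/m

k = 3990 N/m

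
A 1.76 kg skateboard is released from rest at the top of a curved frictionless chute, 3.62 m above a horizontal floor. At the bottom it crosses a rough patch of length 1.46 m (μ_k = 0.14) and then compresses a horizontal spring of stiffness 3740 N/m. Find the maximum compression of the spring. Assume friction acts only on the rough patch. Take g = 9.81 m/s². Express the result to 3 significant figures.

x = 0.178 m

Initial energy: E₁ = mgh = (1.76)(9.81)(3.62) = 62.501 J
Friction removes W_f = μ_k mg d = (0.14)(1.76)(9.81)(1.46) = 3.529 J
Energy reaching the spring: E = 62.501 − 3.529 = 58.972 J
At max compression ½kx² = E ⇒ x = √(2E/k) = √(2 × 58.972/3740) = 0.1776 m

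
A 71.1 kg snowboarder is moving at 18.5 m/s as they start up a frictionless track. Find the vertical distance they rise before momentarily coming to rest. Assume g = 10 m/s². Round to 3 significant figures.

Setting KE at the bottom equal to PE gained: ½mv² = mgh
h = v²/(2g) = 18.5²/(2 × 10) = 17.11 m

h = 17.1 m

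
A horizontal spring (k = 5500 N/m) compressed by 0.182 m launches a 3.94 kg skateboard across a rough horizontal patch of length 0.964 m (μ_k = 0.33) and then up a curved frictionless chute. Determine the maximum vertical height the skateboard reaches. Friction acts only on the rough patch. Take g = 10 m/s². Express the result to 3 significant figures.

Spring energy: E₀ = ½kx² = ½(5500)(0.182)² = 91.091 J
Friction: W_f = μ_k mg d = (0.33)(3.94)(10)(0.964) = 12.53 J
Energy at base of ramp: E = 91.091 − 12.53 = 78.557 J
At max height all remaining energy is PE: mgh = E ⇒ h = E/(mg) = 78.557/(3.94 × 10) = 1.994 m

h = 1.99 m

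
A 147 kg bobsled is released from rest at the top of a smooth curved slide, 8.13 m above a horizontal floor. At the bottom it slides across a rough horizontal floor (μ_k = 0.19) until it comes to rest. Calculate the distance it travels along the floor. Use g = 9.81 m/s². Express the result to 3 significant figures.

Energy bookkeeping (friction removes W_f = μ_k N d):
At rest all PE has been dissipated by friction: mgh = μ_k m g d
d = h/μ_k = 8.13/0.19 = 42.79 m

d = 42.8 m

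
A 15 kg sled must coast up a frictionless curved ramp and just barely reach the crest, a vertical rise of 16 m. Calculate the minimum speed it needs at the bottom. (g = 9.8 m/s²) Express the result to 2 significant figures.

At the top it is momentarily at rest, so all KE converts to PE: ½mv² = mgh
v = √(2gh) = √(2 × 9.8 × 16) = 17.71 m/s

v = 18 m/s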